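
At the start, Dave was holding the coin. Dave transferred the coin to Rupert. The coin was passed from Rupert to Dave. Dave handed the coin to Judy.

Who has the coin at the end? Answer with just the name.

Answer: Judy

Derivation:
Tracking the coin through each event:
Start: Dave has the coin.
After event 1: Rupert has the coin.
After event 2: Dave has the coin.
After event 3: Judy has the coin.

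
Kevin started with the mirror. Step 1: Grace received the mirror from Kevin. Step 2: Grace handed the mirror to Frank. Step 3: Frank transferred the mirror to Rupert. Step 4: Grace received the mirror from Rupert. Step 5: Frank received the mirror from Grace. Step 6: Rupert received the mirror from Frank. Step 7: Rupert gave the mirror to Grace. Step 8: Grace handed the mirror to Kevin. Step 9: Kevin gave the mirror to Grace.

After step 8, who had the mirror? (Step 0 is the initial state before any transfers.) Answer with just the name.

Tracking the mirror holder through step 8:
After step 0 (start): Kevin
After step 1: Grace
After step 2: Frank
After step 3: Rupert
After step 4: Grace
After step 5: Frank
After step 6: Rupert
After step 7: Grace
After step 8: Kevin

At step 8, the holder is Kevin.

Answer: Kevin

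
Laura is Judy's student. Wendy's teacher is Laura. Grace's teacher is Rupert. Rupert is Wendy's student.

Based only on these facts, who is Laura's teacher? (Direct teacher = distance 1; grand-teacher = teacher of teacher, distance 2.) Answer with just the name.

Reconstructing the teacher chain from the given facts:
  Judy -> Laura -> Wendy -> Rupert -> Grace
(each arrow means 'teacher of the next')
Positions in the chain (0 = top):
  position of Judy: 0
  position of Laura: 1
  position of Wendy: 2
  position of Rupert: 3
  position of Grace: 4

Laura is at position 1; the teacher is 1 step up the chain, i.e. position 0: Judy.

Answer: Judy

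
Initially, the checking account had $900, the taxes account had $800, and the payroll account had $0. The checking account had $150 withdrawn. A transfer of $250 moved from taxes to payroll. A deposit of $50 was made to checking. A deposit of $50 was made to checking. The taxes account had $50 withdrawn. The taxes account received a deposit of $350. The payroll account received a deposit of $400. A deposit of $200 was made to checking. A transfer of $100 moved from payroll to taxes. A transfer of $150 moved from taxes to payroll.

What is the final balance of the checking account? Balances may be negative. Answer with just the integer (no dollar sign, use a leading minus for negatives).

Answer: 1050

Derivation:
Tracking account balances step by step:
Start: checking=900, taxes=800, payroll=0
Event 1 (withdraw 150 from checking): checking: 900 - 150 = 750. Balances: checking=750, taxes=800, payroll=0
Event 2 (transfer 250 taxes -> payroll): taxes: 800 - 250 = 550, payroll: 0 + 250 = 250. Balances: checking=750, taxes=550, payroll=250
Event 3 (deposit 50 to checking): checking: 750 + 50 = 800. Balances: checking=800, taxes=550, payroll=250
Event 4 (deposit 50 to checking): checking: 800 + 50 = 850. Balances: checking=850, taxes=550, payroll=250
Event 5 (withdraw 50 from taxes): taxes: 550 - 50 = 500. Balances: checking=850, taxes=500, payroll=250
Event 6 (deposit 350 to taxes): taxes: 500 + 350 = 850. Balances: checking=850, taxes=850, payroll=250
Event 7 (deposit 400 to payroll): payroll: 250 + 400 = 650. Balances: checking=850, taxes=850, payroll=650
Event 8 (deposit 200 to checking): checking: 850 + 200 = 1050. Balances: checking=1050, taxes=850, payroll=650
Event 9 (transfer 100 payroll -> taxes): payroll: 650 - 100 = 550, taxes: 850 + 100 = 950. Balances: checking=1050, taxes=950, payroll=550
Event 10 (transfer 150 taxes -> payroll): taxes: 950 - 150 = 800, payroll: 550 + 150 = 700. Balances: checking=1050, taxes=800, payroll=700

Final balance of checking: 1050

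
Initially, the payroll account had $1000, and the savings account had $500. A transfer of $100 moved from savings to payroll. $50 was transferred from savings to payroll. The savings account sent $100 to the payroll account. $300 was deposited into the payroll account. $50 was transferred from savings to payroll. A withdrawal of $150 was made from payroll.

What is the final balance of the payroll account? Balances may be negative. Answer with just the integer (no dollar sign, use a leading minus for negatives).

Tracking account balances step by step:
Start: payroll=1000, savings=500
Event 1 (transfer 100 savings -> payroll): savings: 500 - 100 = 400, payroll: 1000 + 100 = 1100. Balances: payroll=1100, savings=400
Event 2 (transfer 50 savings -> payroll): savings: 400 - 50 = 350, payroll: 1100 + 50 = 1150. Balances: payroll=1150, savings=350
Event 3 (transfer 100 savings -> payroll): savings: 350 - 100 = 250, payroll: 1150 + 100 = 1250. Balances: payroll=1250, savings=250
Event 4 (deposit 300 to payroll): payroll: 1250 + 300 = 1550. Balances: payroll=1550, savings=250
Event 5 (transfer 50 savings -> payroll): savings: 250 - 50 = 200, payroll: 1550 + 50 = 1600. Balances: payroll=1600, savings=200
Event 6 (withdraw 150 from payroll): payroll: 1600 - 150 = 1450. Balances: payroll=1450, savings=200

Final balance of payroll: 1450

Answer: 1450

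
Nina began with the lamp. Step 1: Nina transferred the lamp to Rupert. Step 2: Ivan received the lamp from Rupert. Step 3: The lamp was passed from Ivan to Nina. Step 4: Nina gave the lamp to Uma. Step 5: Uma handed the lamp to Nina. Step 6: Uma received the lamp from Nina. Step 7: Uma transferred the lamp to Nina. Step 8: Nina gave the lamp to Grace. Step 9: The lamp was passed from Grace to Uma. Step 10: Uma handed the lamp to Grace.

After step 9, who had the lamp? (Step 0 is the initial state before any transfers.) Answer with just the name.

Answer: Uma

Derivation:
Tracking the lamp holder through step 9:
After step 0 (start): Nina
After step 1: Rupert
After step 2: Ivan
After step 3: Nina
After step 4: Uma
After step 5: Nina
After step 6: Uma
After step 7: Nina
After step 8: Grace
After step 9: Uma

At step 9, the holder is Uma.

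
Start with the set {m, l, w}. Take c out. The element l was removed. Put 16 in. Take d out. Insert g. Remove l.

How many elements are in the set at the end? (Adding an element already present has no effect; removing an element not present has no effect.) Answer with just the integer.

Answer: 4

Derivation:
Tracking the set through each operation:
Start: {l, m, w}
Event 1 (remove c): not present, no change. Set: {l, m, w}
Event 2 (remove l): removed. Set: {m, w}
Event 3 (add 16): added. Set: {16, m, w}
Event 4 (remove d): not present, no change. Set: {16, m, w}
Event 5 (add g): added. Set: {16, g, m, w}
Event 6 (remove l): not present, no change. Set: {16, g, m, w}

Final set: {16, g, m, w} (size 4)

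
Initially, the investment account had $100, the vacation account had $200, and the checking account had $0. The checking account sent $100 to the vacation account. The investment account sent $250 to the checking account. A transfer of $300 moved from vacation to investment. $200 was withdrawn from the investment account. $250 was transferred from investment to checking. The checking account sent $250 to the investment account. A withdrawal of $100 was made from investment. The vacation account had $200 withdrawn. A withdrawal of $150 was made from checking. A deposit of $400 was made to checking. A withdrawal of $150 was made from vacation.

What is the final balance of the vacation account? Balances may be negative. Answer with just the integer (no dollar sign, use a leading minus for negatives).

Tracking account balances step by step:
Start: investment=100, vacation=200, checking=0
Event 1 (transfer 100 checking -> vacation): checking: 0 - 100 = -100, vacation: 200 + 100 = 300. Balances: investment=100, vacation=300, checking=-100
Event 2 (transfer 250 investment -> checking): investment: 100 - 250 = -150, checking: -100 + 250 = 150. Balances: investment=-150, vacation=300, checking=150
Event 3 (transfer 300 vacation -> investment): vacation: 300 - 300 = 0, investment: -150 + 300 = 150. Balances: investment=150, vacation=0, checking=150
Event 4 (withdraw 200 from investment): investment: 150 - 200 = -50. Balances: investment=-50, vacation=0, checking=150
Event 5 (transfer 250 investment -> checking): investment: -50 - 250 = -300, checking: 150 + 250 = 400. Balances: investment=-300, vacation=0, checking=400
Event 6 (transfer 250 checking -> investment): checking: 400 - 250 = 150, investment: -300 + 250 = -50. Balances: investment=-50, vacation=0, checking=150
Event 7 (withdraw 100 from investment): investment: -50 - 100 = -150. Balances: investment=-150, vacation=0, checking=150
Event 8 (withdraw 200 from vacation): vacation: 0 - 200 = -200. Balances: investment=-150, vacation=-200, checking=150
Event 9 (withdraw 150 from checking): checking: 150 - 150 = 0. Balances: investment=-150, vacation=-200, checking=0
Event 10 (deposit 400 to checking): checking: 0 + 400 = 400. Balances: investment=-150, vacation=-200, checking=400
Event 11 (withdraw 150 from vacation): vacation: -200 - 150 = -350. Balances: investment=-150, vacation=-350, checking=400

Final balance of vacation: -350

Answer: -350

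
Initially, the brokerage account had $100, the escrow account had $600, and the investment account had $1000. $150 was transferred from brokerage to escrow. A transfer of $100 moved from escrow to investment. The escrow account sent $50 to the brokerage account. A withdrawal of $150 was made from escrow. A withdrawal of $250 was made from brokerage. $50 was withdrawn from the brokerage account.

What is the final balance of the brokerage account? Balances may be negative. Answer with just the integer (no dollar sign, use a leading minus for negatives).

Tracking account balances step by step:
Start: brokerage=100, escrow=600, investment=1000
Event 1 (transfer 150 brokerage -> escrow): brokerage: 100 - 150 = -50, escrow: 600 + 150 = 750. Balances: brokerage=-50, escrow=750, investment=1000
Event 2 (transfer 100 escrow -> investment): escrow: 750 - 100 = 650, investment: 1000 + 100 = 1100. Balances: brokerage=-50, escrow=650, investment=1100
Event 3 (transfer 50 escrow -> brokerage): escrow: 650 - 50 = 600, brokerage: -50 + 50 = 0. Balances: brokerage=0, escrow=600, investment=1100
Event 4 (withdraw 150 from escrow): escrow: 600 - 150 = 450. Balances: brokerage=0, escrow=450, investment=1100
Event 5 (withdraw 250 from brokerage): brokerage: 0 - 250 = -250. Balances: brokerage=-250, escrow=450, investment=1100
Event 6 (withdraw 50 from brokerage): brokerage: -250 - 50 = -300. Balances: brokerage=-300, escrow=450, investment=1100

Final balance of brokerage: -300

Answer: -300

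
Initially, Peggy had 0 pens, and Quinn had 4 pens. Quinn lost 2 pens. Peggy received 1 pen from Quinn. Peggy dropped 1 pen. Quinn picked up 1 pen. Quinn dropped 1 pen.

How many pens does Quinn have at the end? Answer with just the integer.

Tracking counts step by step:
Start: Peggy=0, Quinn=4
Event 1 (Quinn -2): Quinn: 4 -> 2. State: Peggy=0, Quinn=2
Event 2 (Quinn -> Peggy, 1): Quinn: 2 -> 1, Peggy: 0 -> 1. State: Peggy=1, Quinn=1
Event 3 (Peggy -1): Peggy: 1 -> 0. State: Peggy=0, Quinn=1
Event 4 (Quinn +1): Quinn: 1 -> 2. State: Peggy=0, Quinn=2
Event 5 (Quinn -1): Quinn: 2 -> 1. State: Peggy=0, Quinn=1

Quinn's final count: 1

Answer: 1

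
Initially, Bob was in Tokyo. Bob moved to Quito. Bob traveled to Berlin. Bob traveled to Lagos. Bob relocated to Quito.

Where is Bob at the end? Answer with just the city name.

Answer: Quito

Derivation:
Tracking Bob's location:
Start: Bob is in Tokyo.
After move 1: Tokyo -> Quito. Bob is in Quito.
After move 2: Quito -> Berlin. Bob is in Berlin.
After move 3: Berlin -> Lagos. Bob is in Lagos.
After move 4: Lagos -> Quito. Bob is in Quito.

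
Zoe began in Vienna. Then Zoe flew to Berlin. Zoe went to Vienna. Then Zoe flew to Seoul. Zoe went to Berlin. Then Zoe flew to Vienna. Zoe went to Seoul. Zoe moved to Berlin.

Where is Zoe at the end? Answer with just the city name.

Answer: Berlin

Derivation:
Tracking Zoe's location:
Start: Zoe is in Vienna.
After move 1: Vienna -> Berlin. Zoe is in Berlin.
After move 2: Berlin -> Vienna. Zoe is in Vienna.
After move 3: Vienna -> Seoul. Zoe is in Seoul.
After move 4: Seoul -> Berlin. Zoe is in Berlin.
After move 5: Berlin -> Vienna. Zoe is in Vienna.
After move 6: Vienna -> Seoul. Zoe is in Seoul.
After move 7: Seoul -> Berlin. Zoe is in Berlin.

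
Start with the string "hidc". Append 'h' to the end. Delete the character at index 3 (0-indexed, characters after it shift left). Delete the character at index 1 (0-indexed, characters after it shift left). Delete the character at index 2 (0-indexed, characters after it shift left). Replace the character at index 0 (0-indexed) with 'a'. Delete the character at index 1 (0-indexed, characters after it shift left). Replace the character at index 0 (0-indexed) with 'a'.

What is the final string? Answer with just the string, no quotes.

Answer: a

Derivation:
Applying each edit step by step:
Start: "hidc"
Op 1 (append 'h'): "hidc" -> "hidch"
Op 2 (delete idx 3 = 'c'): "hidch" -> "hidh"
Op 3 (delete idx 1 = 'i'): "hidh" -> "hdh"
Op 4 (delete idx 2 = 'h'): "hdh" -> "hd"
Op 5 (replace idx 0: 'h' -> 'a'): "hd" -> "ad"
Op 6 (delete idx 1 = 'd'): "ad" -> "a"
Op 7 (replace idx 0: 'a' -> 'a'): "a" -> "a"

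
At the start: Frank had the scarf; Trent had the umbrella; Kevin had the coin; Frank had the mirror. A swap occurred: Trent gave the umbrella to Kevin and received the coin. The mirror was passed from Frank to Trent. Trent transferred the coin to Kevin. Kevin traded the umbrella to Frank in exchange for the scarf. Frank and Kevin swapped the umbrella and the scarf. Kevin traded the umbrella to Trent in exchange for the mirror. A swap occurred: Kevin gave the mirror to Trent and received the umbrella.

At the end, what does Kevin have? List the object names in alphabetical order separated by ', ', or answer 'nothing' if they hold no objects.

Answer: coin, umbrella

Derivation:
Tracking all object holders:
Start: scarf:Frank, umbrella:Trent, coin:Kevin, mirror:Frank
Event 1 (swap umbrella<->coin: now umbrella:Kevin, coin:Trent). State: scarf:Frank, umbrella:Kevin, coin:Trent, mirror:Frank
Event 2 (give mirror: Frank -> Trent). State: scarf:Frank, umbrella:Kevin, coin:Trent, mirror:Trent
Event 3 (give coin: Trent -> Kevin). State: scarf:Frank, umbrella:Kevin, coin:Kevin, mirror:Trent
Event 4 (swap umbrella<->scarf: now umbrella:Frank, scarf:Kevin). State: scarf:Kevin, umbrella:Frank, coin:Kevin, mirror:Trent
Event 5 (swap umbrella<->scarf: now umbrella:Kevin, scarf:Frank). State: scarf:Frank, umbrella:Kevin, coin:Kevin, mirror:Trent
Event 6 (swap umbrella<->mirror: now umbrella:Trent, mirror:Kevin). State: scarf:Frank, umbrella:Trent, coin:Kevin, mirror:Kevin
Event 7 (swap mirror<->umbrella: now mirror:Trent, umbrella:Kevin). State: scarf:Frank, umbrella:Kevin, coin:Kevin, mirror:Trent

Final state: scarf:Frank, umbrella:Kevin, coin:Kevin, mirror:Trent
Kevin holds: coin, umbrella.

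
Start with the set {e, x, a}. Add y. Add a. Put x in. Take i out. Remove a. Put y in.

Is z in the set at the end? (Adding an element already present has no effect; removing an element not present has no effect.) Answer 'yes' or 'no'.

Answer: no

Derivation:
Tracking the set through each operation:
Start: {a, e, x}
Event 1 (add y): added. Set: {a, e, x, y}
Event 2 (add a): already present, no change. Set: {a, e, x, y}
Event 3 (add x): already present, no change. Set: {a, e, x, y}
Event 4 (remove i): not present, no change. Set: {a, e, x, y}
Event 5 (remove a): removed. Set: {e, x, y}
Event 6 (add y): already present, no change. Set: {e, x, y}

Final set: {e, x, y} (size 3)
z is NOT in the final set.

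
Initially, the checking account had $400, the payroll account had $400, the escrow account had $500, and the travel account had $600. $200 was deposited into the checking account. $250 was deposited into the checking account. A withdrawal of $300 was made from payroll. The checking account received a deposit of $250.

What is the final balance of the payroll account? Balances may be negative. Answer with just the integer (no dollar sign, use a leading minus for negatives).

Tracking account balances step by step:
Start: checking=400, payroll=400, escrow=500, travel=600
Event 1 (deposit 200 to checking): checking: 400 + 200 = 600. Balances: checking=600, payroll=400, escrow=500, travel=600
Event 2 (deposit 250 to checking): checking: 600 + 250 = 850. Balances: checking=850, payroll=400, escrow=500, travel=600
Event 3 (withdraw 300 from payroll): payroll: 400 - 300 = 100. Balances: checking=850, payroll=100, escrow=500, travel=600
Event 4 (deposit 250 to checking): checking: 850 + 250 = 1100. Balances: checking=1100, payroll=100, escrow=500, travel=600

Final balance of payroll: 100

Answer: 100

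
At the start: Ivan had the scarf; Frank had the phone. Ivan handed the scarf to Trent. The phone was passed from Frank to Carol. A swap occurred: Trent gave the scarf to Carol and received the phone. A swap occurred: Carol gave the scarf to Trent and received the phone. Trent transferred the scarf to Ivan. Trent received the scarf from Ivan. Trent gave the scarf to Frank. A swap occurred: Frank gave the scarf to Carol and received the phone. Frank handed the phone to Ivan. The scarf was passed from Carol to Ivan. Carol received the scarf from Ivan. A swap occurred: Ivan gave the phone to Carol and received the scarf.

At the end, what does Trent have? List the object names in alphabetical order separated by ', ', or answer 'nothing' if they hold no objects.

Tracking all object holders:
Start: scarf:Ivan, phone:Frank
Event 1 (give scarf: Ivan -> Trent). State: scarf:Trent, phone:Frank
Event 2 (give phone: Frank -> Carol). State: scarf:Trent, phone:Carol
Event 3 (swap scarf<->phone: now scarf:Carol, phone:Trent). State: scarf:Carol, phone:Trent
Event 4 (swap scarf<->phone: now scarf:Trent, phone:Carol). State: scarf:Trent, phone:Carol
Event 5 (give scarf: Trent -> Ivan). State: scarf:Ivan, phone:Carol
Event 6 (give scarf: Ivan -> Trent). State: scarf:Trent, phone:Carol
Event 7 (give scarf: Trent -> Frank). State: scarf:Frank, phone:Carol
Event 8 (swap scarf<->phone: now scarf:Carol, phone:Frank). State: scarf:Carol, phone:Frank
Event 9 (give phone: Frank -> Ivan). State: scarf:Carol, phone:Ivan
Event 10 (give scarf: Carol -> Ivan). State: scarf:Ivan, phone:Ivan
Event 11 (give scarf: Ivan -> Carol). State: scarf:Carol, phone:Ivan
Event 12 (swap phone<->scarf: now phone:Carol, scarf:Ivan). State: scarf:Ivan, phone:Carol

Final state: scarf:Ivan, phone:Carol
Trent holds: (nothing).

Answer: nothing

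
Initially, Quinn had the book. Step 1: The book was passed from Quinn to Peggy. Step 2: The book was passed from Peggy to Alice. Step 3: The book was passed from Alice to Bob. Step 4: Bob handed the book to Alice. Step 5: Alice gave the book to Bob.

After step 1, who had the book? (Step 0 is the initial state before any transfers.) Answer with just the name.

Tracking the book holder through step 1:
After step 0 (start): Quinn
After step 1: Peggy

At step 1, the holder is Peggy.

Answer: Peggy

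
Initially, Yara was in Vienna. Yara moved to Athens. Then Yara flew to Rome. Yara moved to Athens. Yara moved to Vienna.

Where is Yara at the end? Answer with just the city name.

Tracking Yara's location:
Start: Yara is in Vienna.
After move 1: Vienna -> Athens. Yara is in Athens.
After move 2: Athens -> Rome. Yara is in Rome.
After move 3: Rome -> Athens. Yara is in Athens.
After move 4: Athens -> Vienna. Yara is in Vienna.

Answer: Vienna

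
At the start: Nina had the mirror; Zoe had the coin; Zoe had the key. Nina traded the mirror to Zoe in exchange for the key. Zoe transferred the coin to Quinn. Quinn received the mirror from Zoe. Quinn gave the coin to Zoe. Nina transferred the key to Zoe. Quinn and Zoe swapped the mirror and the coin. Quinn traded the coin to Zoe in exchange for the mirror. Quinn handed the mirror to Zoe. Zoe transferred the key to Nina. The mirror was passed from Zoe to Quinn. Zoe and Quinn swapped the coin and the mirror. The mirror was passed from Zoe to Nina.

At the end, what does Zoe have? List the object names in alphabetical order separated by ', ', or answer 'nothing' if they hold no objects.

Tracking all object holders:
Start: mirror:Nina, coin:Zoe, key:Zoe
Event 1 (swap mirror<->key: now mirror:Zoe, key:Nina). State: mirror:Zoe, coin:Zoe, key:Nina
Event 2 (give coin: Zoe -> Quinn). State: mirror:Zoe, coin:Quinn, key:Nina
Event 3 (give mirror: Zoe -> Quinn). State: mirror:Quinn, coin:Quinn, key:Nina
Event 4 (give coin: Quinn -> Zoe). State: mirror:Quinn, coin:Zoe, key:Nina
Event 5 (give key: Nina -> Zoe). State: mirror:Quinn, coin:Zoe, key:Zoe
Event 6 (swap mirror<->coin: now mirror:Zoe, coin:Quinn). State: mirror:Zoe, coin:Quinn, key:Zoe
Event 7 (swap coin<->mirror: now coin:Zoe, mirror:Quinn). State: mirror:Quinn, coin:Zoe, key:Zoe
Event 8 (give mirror: Quinn -> Zoe). State: mirror:Zoe, coin:Zoe, key:Zoe
Event 9 (give key: Zoe -> Nina). State: mirror:Zoe, coin:Zoe, key:Nina
Event 10 (give mirror: Zoe -> Quinn). State: mirror:Quinn, coin:Zoe, key:Nina
Event 11 (swap coin<->mirror: now coin:Quinn, mirror:Zoe). State: mirror:Zoe, coin:Quinn, key:Nina
Event 12 (give mirror: Zoe -> Nina). State: mirror:Nina, coin:Quinn, key:Nina

Final state: mirror:Nina, coin:Quinn, key:Nina
Zoe holds: (nothing).

Answer: nothing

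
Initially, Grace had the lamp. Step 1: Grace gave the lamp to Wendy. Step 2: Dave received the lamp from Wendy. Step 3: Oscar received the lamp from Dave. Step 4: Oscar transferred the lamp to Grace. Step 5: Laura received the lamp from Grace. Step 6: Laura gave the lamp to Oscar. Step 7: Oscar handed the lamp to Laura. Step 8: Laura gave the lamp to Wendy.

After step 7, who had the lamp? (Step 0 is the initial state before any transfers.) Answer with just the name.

Answer: Laura

Derivation:
Tracking the lamp holder through step 7:
After step 0 (start): Grace
After step 1: Wendy
After step 2: Dave
After step 3: Oscar
After step 4: Grace
After step 5: Laura
After step 6: Oscar
After step 7: Laura

At step 7, the holder is Laura.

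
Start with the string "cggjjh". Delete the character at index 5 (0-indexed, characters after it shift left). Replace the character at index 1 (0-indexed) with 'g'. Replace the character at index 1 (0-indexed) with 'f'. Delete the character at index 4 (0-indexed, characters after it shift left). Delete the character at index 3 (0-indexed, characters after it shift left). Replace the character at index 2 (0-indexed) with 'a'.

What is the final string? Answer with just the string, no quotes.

Applying each edit step by step:
Start: "cggjjh"
Op 1 (delete idx 5 = 'h'): "cggjjh" -> "cggjj"
Op 2 (replace idx 1: 'g' -> 'g'): "cggjj" -> "cggjj"
Op 3 (replace idx 1: 'g' -> 'f'): "cggjj" -> "cfgjj"
Op 4 (delete idx 4 = 'j'): "cfgjj" -> "cfgj"
Op 5 (delete idx 3 = 'j'): "cfgj" -> "cfg"
Op 6 (replace idx 2: 'g' -> 'a'): "cfg" -> "cfa"

Answer: cfa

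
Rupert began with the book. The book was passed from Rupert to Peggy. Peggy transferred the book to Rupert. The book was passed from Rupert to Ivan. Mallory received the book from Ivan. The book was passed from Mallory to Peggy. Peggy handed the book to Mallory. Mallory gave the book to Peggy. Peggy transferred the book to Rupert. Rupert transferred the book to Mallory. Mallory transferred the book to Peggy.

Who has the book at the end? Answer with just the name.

Tracking the book through each event:
Start: Rupert has the book.
After event 1: Peggy has the book.
After event 2: Rupert has the book.
After event 3: Ivan has the book.
After event 4: Mallory has the book.
After event 5: Peggy has the book.
After event 6: Mallory has the book.
After event 7: Peggy has the book.
After event 8: Rupert has the book.
After event 9: Mallory has the book.
After event 10: Peggy has the book.

Answer: Peggy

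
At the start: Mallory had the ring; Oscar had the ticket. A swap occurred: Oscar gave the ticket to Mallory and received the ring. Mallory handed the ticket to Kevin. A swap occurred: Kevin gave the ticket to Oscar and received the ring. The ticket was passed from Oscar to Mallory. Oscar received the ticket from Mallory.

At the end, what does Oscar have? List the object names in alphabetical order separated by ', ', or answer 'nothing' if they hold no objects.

Answer: ticket

Derivation:
Tracking all object holders:
Start: ring:Mallory, ticket:Oscar
Event 1 (swap ticket<->ring: now ticket:Mallory, ring:Oscar). State: ring:Oscar, ticket:Mallory
Event 2 (give ticket: Mallory -> Kevin). State: ring:Oscar, ticket:Kevin
Event 3 (swap ticket<->ring: now ticket:Oscar, ring:Kevin). State: ring:Kevin, ticket:Oscar
Event 4 (give ticket: Oscar -> Mallory). State: ring:Kevin, ticket:Mallory
Event 5 (give ticket: Mallory -> Oscar). State: ring:Kevin, ticket:Oscar

Final state: ring:Kevin, ticket:Oscar
Oscar holds: ticket.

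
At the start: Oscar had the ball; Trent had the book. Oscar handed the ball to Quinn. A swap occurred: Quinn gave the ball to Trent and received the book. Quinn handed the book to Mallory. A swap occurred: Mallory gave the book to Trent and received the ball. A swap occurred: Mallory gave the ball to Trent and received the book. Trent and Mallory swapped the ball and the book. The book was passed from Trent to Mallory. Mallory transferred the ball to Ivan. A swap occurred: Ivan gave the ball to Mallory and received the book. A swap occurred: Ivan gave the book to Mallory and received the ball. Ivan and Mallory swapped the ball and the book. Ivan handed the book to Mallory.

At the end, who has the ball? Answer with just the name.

Tracking all object holders:
Start: ball:Oscar, book:Trent
Event 1 (give ball: Oscar -> Quinn). State: ball:Quinn, book:Trent
Event 2 (swap ball<->book: now ball:Trent, book:Quinn). State: ball:Trent, book:Quinn
Event 3 (give book: Quinn -> Mallory). State: ball:Trent, book:Mallory
Event 4 (swap book<->ball: now book:Trent, ball:Mallory). State: ball:Mallory, book:Trent
Event 5 (swap ball<->book: now ball:Trent, book:Mallory). State: ball:Trent, book:Mallory
Event 6 (swap ball<->book: now ball:Mallory, book:Trent). State: ball:Mallory, book:Trent
Event 7 (give book: Trent -> Mallory). State: ball:Mallory, book:Mallory
Event 8 (give ball: Mallory -> Ivan). State: ball:Ivan, book:Mallory
Event 9 (swap ball<->book: now ball:Mallory, book:Ivan). State: ball:Mallory, book:Ivan
Event 10 (swap book<->ball: now book:Mallory, ball:Ivan). State: ball:Ivan, book:Mallory
Event 11 (swap ball<->book: now ball:Mallory, book:Ivan). State: ball:Mallory, book:Ivan
Event 12 (give book: Ivan -> Mallory). State: ball:Mallory, book:Mallory

Final state: ball:Mallory, book:Mallory
The ball is held by Mallory.

Answer: Mallory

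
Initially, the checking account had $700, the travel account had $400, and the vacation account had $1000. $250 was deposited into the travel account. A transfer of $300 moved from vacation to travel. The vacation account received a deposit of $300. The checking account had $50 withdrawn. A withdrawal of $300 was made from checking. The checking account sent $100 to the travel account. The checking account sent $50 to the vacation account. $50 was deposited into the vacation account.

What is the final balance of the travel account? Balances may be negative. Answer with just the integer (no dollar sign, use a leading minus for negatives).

Answer: 1050

Derivation:
Tracking account balances step by step:
Start: checking=700, travel=400, vacation=1000
Event 1 (deposit 250 to travel): travel: 400 + 250 = 650. Balances: checking=700, travel=650, vacation=1000
Event 2 (transfer 300 vacation -> travel): vacation: 1000 - 300 = 700, travel: 650 + 300 = 950. Balances: checking=700, travel=950, vacation=700
Event 3 (deposit 300 to vacation): vacation: 700 + 300 = 1000. Balances: checking=700, travel=950, vacation=1000
Event 4 (withdraw 50 from checking): checking: 700 - 50 = 650. Balances: checking=650, travel=950, vacation=1000
Event 5 (withdraw 300 from checking): checking: 650 - 300 = 350. Balances: checking=350, travel=950, vacation=1000
Event 6 (transfer 100 checking -> travel): checking: 350 - 100 = 250, travel: 950 + 100 = 1050. Balances: checking=250, travel=1050, vacation=1000
Event 7 (transfer 50 checking -> vacation): checking: 250 - 50 = 200, vacation: 1000 + 50 = 1050. Balances: checking=200, travel=1050, vacation=1050
Event 8 (deposit 50 to vacation): vacation: 1050 + 50 = 1100. Balances: checking=200, travel=1050, vacation=1100

Final balance of travel: 1050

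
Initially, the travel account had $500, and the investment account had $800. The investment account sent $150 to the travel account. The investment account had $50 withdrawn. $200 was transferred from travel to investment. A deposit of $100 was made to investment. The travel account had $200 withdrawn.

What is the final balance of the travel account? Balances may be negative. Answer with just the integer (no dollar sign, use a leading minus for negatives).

Answer: 250

Derivation:
Tracking account balances step by step:
Start: travel=500, investment=800
Event 1 (transfer 150 investment -> travel): investment: 800 - 150 = 650, travel: 500 + 150 = 650. Balances: travel=650, investment=650
Event 2 (withdraw 50 from investment): investment: 650 - 50 = 600. Balances: travel=650, investment=600
Event 3 (transfer 200 travel -> investment): travel: 650 - 200 = 450, investment: 600 + 200 = 800. Balances: travel=450, investment=800
Event 4 (deposit 100 to investment): investment: 800 + 100 = 900. Balances: travel=450, investment=900
Event 5 (withdraw 200 from travel): travel: 450 - 200 = 250. Balances: travel=250, investment=900

Final balance of travel: 250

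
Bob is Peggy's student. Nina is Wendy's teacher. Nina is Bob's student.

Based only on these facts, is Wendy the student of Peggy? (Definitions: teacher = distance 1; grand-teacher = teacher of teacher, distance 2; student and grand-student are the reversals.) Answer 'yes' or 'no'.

Reconstructing the teacher chain from the given facts:
  Peggy -> Bob -> Nina -> Wendy
(each arrow means 'teacher of the next')
Positions in the chain (0 = top):
  position of Peggy: 0
  position of Bob: 1
  position of Nina: 2
  position of Wendy: 3

Wendy is at position 3, Peggy is at position 0; signed distance (j - i) = -3.
'student' requires j - i = -1. Actual distance is -3, so the relation does NOT hold.

Answer: no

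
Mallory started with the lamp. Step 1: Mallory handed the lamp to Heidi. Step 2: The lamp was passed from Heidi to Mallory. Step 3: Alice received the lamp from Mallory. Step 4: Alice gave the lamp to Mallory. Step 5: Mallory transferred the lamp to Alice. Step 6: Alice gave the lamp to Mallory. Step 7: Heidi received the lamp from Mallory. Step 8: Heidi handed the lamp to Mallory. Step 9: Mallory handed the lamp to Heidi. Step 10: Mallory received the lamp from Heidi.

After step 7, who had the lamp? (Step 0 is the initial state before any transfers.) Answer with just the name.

Tracking the lamp holder through step 7:
After step 0 (start): Mallory
After step 1: Heidi
After step 2: Mallory
After step 3: Alice
After step 4: Mallory
After step 5: Alice
After step 6: Mallory
After step 7: Heidi

At step 7, the holder is Heidi.

Answer: Heidi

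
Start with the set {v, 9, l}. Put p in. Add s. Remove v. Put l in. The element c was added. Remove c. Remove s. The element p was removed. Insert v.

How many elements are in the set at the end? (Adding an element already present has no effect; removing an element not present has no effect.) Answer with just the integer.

Tracking the set through each operation:
Start: {9, l, v}
Event 1 (add p): added. Set: {9, l, p, v}
Event 2 (add s): added. Set: {9, l, p, s, v}
Event 3 (remove v): removed. Set: {9, l, p, s}
Event 4 (add l): already present, no change. Set: {9, l, p, s}
Event 5 (add c): added. Set: {9, c, l, p, s}
Event 6 (remove c): removed. Set: {9, l, p, s}
Event 7 (remove s): removed. Set: {9, l, p}
Event 8 (remove p): removed. Set: {9, l}
Event 9 (add v): added. Set: {9, l, v}

Final set: {9, l, v} (size 3)

Answer: 3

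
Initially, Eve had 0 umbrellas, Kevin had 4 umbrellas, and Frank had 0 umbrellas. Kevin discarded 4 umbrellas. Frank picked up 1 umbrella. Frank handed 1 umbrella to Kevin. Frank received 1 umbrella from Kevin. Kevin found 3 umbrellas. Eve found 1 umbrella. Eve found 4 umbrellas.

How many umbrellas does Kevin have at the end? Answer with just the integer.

Tracking counts step by step:
Start: Eve=0, Kevin=4, Frank=0
Event 1 (Kevin -4): Kevin: 4 -> 0. State: Eve=0, Kevin=0, Frank=0
Event 2 (Frank +1): Frank: 0 -> 1. State: Eve=0, Kevin=0, Frank=1
Event 3 (Frank -> Kevin, 1): Frank: 1 -> 0, Kevin: 0 -> 1. State: Eve=0, Kevin=1, Frank=0
Event 4 (Kevin -> Frank, 1): Kevin: 1 -> 0, Frank: 0 -> 1. State: Eve=0, Kevin=0, Frank=1
Event 5 (Kevin +3): Kevin: 0 -> 3. State: Eve=0, Kevin=3, Frank=1
Event 6 (Eve +1): Eve: 0 -> 1. State: Eve=1, Kevin=3, Frank=1
Event 7 (Eve +4): Eve: 1 -> 5. State: Eve=5, Kevin=3, Frank=1

Kevin's final count: 3

Answer: 3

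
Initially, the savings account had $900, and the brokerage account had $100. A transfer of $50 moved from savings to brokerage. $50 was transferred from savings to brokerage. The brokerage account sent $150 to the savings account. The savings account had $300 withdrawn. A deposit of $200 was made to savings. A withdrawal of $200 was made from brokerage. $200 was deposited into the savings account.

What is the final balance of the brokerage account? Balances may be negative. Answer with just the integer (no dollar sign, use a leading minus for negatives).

Tracking account balances step by step:
Start: savings=900, brokerage=100
Event 1 (transfer 50 savings -> brokerage): savings: 900 - 50 = 850, brokerage: 100 + 50 = 150. Balances: savings=850, brokerage=150
Event 2 (transfer 50 savings -> brokerage): savings: 850 - 50 = 800, brokerage: 150 + 50 = 200. Balances: savings=800, brokerage=200
Event 3 (transfer 150 brokerage -> savings): brokerage: 200 - 150 = 50, savings: 800 + 150 = 950. Balances: savings=950, brokerage=50
Event 4 (withdraw 300 from savings): savings: 950 - 300 = 650. Balances: savings=650, brokerage=50
Event 5 (deposit 200 to savings): savings: 650 + 200 = 850. Balances: savings=850, brokerage=50
Event 6 (withdraw 200 from brokerage): brokerage: 50 - 200 = -150. Balances: savings=850, brokerage=-150
Event 7 (deposit 200 to savings): savings: 850 + 200 = 1050. Balances: savings=1050, brokerage=-150

Final balance of brokerage: -150

Answer: -150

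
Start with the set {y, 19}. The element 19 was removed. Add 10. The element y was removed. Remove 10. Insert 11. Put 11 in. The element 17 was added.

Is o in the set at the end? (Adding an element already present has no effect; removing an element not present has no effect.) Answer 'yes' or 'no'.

Answer: no

Derivation:
Tracking the set through each operation:
Start: {19, y}
Event 1 (remove 19): removed. Set: {y}
Event 2 (add 10): added. Set: {10, y}
Event 3 (remove y): removed. Set: {10}
Event 4 (remove 10): removed. Set: {}
Event 5 (add 11): added. Set: {11}
Event 6 (add 11): already present, no change. Set: {11}
Event 7 (add 17): added. Set: {11, 17}

Final set: {11, 17} (size 2)
o is NOT in the final set.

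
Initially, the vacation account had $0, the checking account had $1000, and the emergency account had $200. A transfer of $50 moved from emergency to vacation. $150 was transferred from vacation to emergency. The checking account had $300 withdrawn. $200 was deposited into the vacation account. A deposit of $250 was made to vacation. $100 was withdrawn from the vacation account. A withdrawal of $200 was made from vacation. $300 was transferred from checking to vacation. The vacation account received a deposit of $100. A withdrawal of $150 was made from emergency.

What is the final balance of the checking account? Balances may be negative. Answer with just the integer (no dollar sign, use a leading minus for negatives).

Answer: 400

Derivation:
Tracking account balances step by step:
Start: vacation=0, checking=1000, emergency=200
Event 1 (transfer 50 emergency -> vacation): emergency: 200 - 50 = 150, vacation: 0 + 50 = 50. Balances: vacation=50, checking=1000, emergency=150
Event 2 (transfer 150 vacation -> emergency): vacation: 50 - 150 = -100, emergency: 150 + 150 = 300. Balances: vacation=-100, checking=1000, emergency=300
Event 3 (withdraw 300 from checking): checking: 1000 - 300 = 700. Balances: vacation=-100, checking=700, emergency=300
Event 4 (deposit 200 to vacation): vacation: -100 + 200 = 100. Balances: vacation=100, checking=700, emergency=300
Event 5 (deposit 250 to vacation): vacation: 100 + 250 = 350. Balances: vacation=350, checking=700, emergency=300
Event 6 (withdraw 100 from vacation): vacation: 350 - 100 = 250. Balances: vacation=250, checking=700, emergency=300
Event 7 (withdraw 200 from vacation): vacation: 250 - 200 = 50. Balances: vacation=50, checking=700, emergency=300
Event 8 (transfer 300 checking -> vacation): checking: 700 - 300 = 400, vacation: 50 + 300 = 350. Balances: vacation=350, checking=400, emergency=300
Event 9 (deposit 100 to vacation): vacation: 350 + 100 = 450. Balances: vacation=450, checking=400, emergency=300
Event 10 (withdraw 150 from emergency): emergency: 300 - 150 = 150. Balances: vacation=450, checking=400, emergency=150

Final balance of checking: 400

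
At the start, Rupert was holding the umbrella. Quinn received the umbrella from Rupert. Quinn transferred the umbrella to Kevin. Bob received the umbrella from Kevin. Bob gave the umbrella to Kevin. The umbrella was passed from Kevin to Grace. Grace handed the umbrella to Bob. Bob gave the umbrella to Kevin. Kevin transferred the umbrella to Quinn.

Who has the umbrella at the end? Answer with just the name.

Answer: Quinn

Derivation:
Tracking the umbrella through each event:
Start: Rupert has the umbrella.
After event 1: Quinn has the umbrella.
After event 2: Kevin has the umbrella.
After event 3: Bob has the umbrella.
After event 4: Kevin has the umbrella.
After event 5: Grace has the umbrella.
After event 6: Bob has the umbrella.
After event 7: Kevin has the umbrella.
After event 8: Quinn has the umbrella.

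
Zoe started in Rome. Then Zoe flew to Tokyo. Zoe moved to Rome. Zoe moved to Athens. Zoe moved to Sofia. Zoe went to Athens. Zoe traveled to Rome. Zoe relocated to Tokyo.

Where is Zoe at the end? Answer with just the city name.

Tracking Zoe's location:
Start: Zoe is in Rome.
After move 1: Rome -> Tokyo. Zoe is in Tokyo.
After move 2: Tokyo -> Rome. Zoe is in Rome.
After move 3: Rome -> Athens. Zoe is in Athens.
After move 4: Athens -> Sofia. Zoe is in Sofia.
After move 5: Sofia -> Athens. Zoe is in Athens.
After move 6: Athens -> Rome. Zoe is in Rome.
After move 7: Rome -> Tokyo. Zoe is in Tokyo.

Answer: Tokyo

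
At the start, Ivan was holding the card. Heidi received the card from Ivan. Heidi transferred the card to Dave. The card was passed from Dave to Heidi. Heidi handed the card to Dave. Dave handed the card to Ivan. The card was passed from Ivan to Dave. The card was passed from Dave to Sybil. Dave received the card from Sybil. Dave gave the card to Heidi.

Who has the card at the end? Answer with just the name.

Answer: Heidi

Derivation:
Tracking the card through each event:
Start: Ivan has the card.
After event 1: Heidi has the card.
After event 2: Dave has the card.
After event 3: Heidi has the card.
After event 4: Dave has the card.
After event 5: Ivan has the card.
After event 6: Dave has the card.
After event 7: Sybil has the card.
After event 8: Dave has the card.
After event 9: Heidi has the card.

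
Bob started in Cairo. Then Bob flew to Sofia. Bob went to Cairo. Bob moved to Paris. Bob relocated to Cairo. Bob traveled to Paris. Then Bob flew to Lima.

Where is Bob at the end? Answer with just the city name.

Tracking Bob's location:
Start: Bob is in Cairo.
After move 1: Cairo -> Sofia. Bob is in Sofia.
After move 2: Sofia -> Cairo. Bob is in Cairo.
After move 3: Cairo -> Paris. Bob is in Paris.
After move 4: Paris -> Cairo. Bob is in Cairo.
After move 5: Cairo -> Paris. Bob is in Paris.
After move 6: Paris -> Lima. Bob is in Lima.

Answer: Lima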